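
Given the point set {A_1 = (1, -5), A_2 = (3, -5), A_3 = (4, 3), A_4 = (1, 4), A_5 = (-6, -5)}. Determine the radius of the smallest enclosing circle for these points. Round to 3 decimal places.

The minimum enclosing circle of a finite set is fixed by two of the points (as a diameter) or three (as a circumcircle).
The farthest pair is A_3–A_5 with squared distance 164. The circle on this segment as diameter has centre (-1, -1) and r² = 164/4 = 41.
Check A_1: distance² to centre = 20 ≤ 41, so it lies inside.
All remaining points lie in this disk, and no smaller disk contains both endpoints, so this is the minimum enclosing circle.
r = √41 ≈ 6.403.

6.403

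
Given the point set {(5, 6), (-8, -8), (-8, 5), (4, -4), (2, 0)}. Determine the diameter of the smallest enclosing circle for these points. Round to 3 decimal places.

19.105

By Welzl's lemma the MEC is supported by two points (diametrically opposite) or three points (on a circumcircle).
The farthest pair is (5, 6)–(-8, -8) with squared distance 365. The circle on this segment as diameter has centre (-1.5, -1) and r² = 365/4 = 91.25.
Check (-8, 5): distance² to centre = 78.25 ≤ 91.25, so it lies inside.
All remaining points lie in this disk, and no smaller disk contains both endpoints, so this is the minimum enclosing circle.
Diameter = 2r = 2√(91.25) ≈ 19.105.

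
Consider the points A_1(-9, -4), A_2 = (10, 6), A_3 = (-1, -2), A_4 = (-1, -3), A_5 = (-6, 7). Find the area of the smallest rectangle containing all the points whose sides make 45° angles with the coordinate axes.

In coordinates u = x + y, v = x − y the rectangle is axis-aligned; the map (x,y)→(u,v) scales areas by 2.
u-values: -13, 16, -3, -4, 1; range = 16 − (-13) = 29.
v-values: -5, 4, 1, 2, -13; range = 4 − (-13) = 17.
Area = (29 × 17) / 2 = 246.5.

246.5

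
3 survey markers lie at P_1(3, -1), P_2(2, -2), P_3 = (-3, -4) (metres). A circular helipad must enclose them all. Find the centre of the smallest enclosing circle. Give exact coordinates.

Side lengths²: P_1P_2² = 2, P_1P_3² = 45, P_2P_3² = 29.
Since P_1P_3² = 45 ≥ 29 + 2 = 31, the angle opposite P_1P_3 is not acute, so the smallest enclosing circle has P_1P_3 as diameter.
Centre = midpoint of P_1P_3 = (0, -2.5), r² = 45/4 = 11.25.
Centre = (0, -2.5).

(0, -2.5)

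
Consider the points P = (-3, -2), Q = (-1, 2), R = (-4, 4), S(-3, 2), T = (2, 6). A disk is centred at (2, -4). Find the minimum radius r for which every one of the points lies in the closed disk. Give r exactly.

10

The required radius is the distance from (2, -4) to the farthest point.
Squared distances: 29, 45, 100, 61, 100.
Maximum is 100, attained at R.
r = √100 = 10.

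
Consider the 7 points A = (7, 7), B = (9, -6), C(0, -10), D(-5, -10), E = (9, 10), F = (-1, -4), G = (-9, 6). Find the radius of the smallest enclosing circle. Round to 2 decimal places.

The minimum enclosing circle is determined by three boundary points: D, E, G.
Their circumcentre is (33/19, 7/38) with r² = 215305/1444.
The farthest remaining point C is at distance² 154125/1444 ≤ 215305/1444.
r = √(215305/1444) ≈ 12.21.

12.21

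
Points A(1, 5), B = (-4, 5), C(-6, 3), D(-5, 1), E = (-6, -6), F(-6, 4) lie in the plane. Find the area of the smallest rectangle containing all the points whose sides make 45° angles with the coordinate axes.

90

In coordinates u = x + y, v = x − y the rectangle is axis-aligned; the map (x,y)→(u,v) scales areas by 2.
u-values: 6, 1, -3, -4, -12, -2; range = 6 − (-12) = 18.
v-values: -4, -9, -9, -6, 0, -10; range = 0 − (-10) = 10.
Area = (18 × 10) / 2 = 90.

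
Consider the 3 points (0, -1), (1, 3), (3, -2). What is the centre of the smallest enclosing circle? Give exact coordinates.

(2, 0.5)

Call the three points A, B, C in the order given.
Side lengths²: AB² = 17, AC² = 10, BC² = 29.
Since BC² = 29 ≥ 17 + 10 = 27, the angle opposite BC is not acute, so the smallest enclosing circle has BC as diameter.
Centre = midpoint of BC = (2, 0.5), r² = 29/4 = 7.25.
Centre = (2, 0.5).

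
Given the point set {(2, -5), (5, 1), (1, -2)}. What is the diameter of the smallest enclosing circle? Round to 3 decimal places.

Call the three points A, B, C in the order given.
Side lengths²: AB² = 45, AC² = 10, BC² = 25.
Since AB² = 45 ≥ 25 + 10 = 35, the angle opposite AB is not acute, so the smallest enclosing circle has AB as diameter.
Centre = midpoint of AB = (3.5, -2), r² = 45/4 = 11.25.
Diameter = 2r = 2√(11.25) ≈ 6.708.

6.708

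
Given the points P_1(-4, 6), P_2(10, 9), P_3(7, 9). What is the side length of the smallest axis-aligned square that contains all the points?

14

The bounding box has width 14 and height 3.
An axis-aligned square enclosing the set must have side ≥ max(width, height).
So the minimum side is max(14, 3) = 14.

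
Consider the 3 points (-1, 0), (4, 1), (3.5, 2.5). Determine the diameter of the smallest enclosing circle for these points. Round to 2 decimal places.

Call the three points A, B, C in the order given.
Side lengths²: AB² = 26, AC² = 26.5, BC² = 2.5.
Since AC² = 26.5 < 26 + 2.5 = 28.5, the triangle is acute, so the smallest enclosing circle is the circumcircle.
Circumcentre = (1.40625, 0.96875), r² = 6.728515625.
Diameter = 2r = 2√(6.728515625) ≈ 5.19.

5.19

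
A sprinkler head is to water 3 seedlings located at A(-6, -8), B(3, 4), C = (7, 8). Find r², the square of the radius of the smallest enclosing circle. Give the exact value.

Side lengths²: AB² = 225, AC² = 425, BC² = 32.
Since AC² = 425 ≥ 225 + 32 = 257, the angle opposite AC is not acute, so the smallest enclosing circle has AC as diameter.
Centre = midpoint of AC = (0.5, 0), r² = 425/4 = 106.25.

106.25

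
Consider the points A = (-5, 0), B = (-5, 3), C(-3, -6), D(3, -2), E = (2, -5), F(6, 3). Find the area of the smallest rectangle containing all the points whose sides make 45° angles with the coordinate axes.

In coordinates u = x + y, v = x − y the rectangle is axis-aligned; the map (x,y)→(u,v) scales areas by 2.
u-values: -5, -2, -9, 1, -3, 9; range = 9 − (-9) = 18.
v-values: -5, -8, 3, 5, 7, 3; range = 7 − (-8) = 15.
Area = (18 × 15) / 2 = 135.

135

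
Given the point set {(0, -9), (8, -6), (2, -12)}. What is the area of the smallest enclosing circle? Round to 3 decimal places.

Call the three points A, B, C in the order given.
Side lengths²: AB² = 73, AC² = 13, BC² = 72.
Since AB² = 73 < 72 + 13 = 85, the triangle is acute, so the smallest enclosing circle is the circumcircle.
Circumcentre = (4.3, -8.3), r² = 18.98.
Area = π·r² = π·18.98 ≈ 59.627.

59.627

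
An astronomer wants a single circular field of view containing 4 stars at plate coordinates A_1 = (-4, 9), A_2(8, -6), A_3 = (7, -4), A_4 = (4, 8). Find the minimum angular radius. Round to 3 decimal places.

9.605

The minimum enclosing circle of a finite set is fixed by two of the points (as a diameter) or three (as a circumcircle).
The farthest pair is A_1–A_2 with squared distance 369. The circle on this segment as diameter has centre (2, 1.5) and r² = 369/4 = 92.25.
Check A_3: distance² to centre = 55.25 ≤ 92.25, so it lies inside.
All remaining points lie in this disk, and no smaller disk contains both endpoints, so this is the minimum enclosing circle.
r = √(92.25) ≈ 9.605.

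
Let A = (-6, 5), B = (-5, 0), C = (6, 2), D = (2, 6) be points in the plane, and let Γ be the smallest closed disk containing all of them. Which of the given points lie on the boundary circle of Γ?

A smallest enclosing disk is always determined by at most three of the input points on its boundary.
The farthest pair is A–C with squared distance 153. The circle on this segment as diameter has centre (0, 3.5) and r² = 153/4 = 38.25.
Check B: distance² to centre = 37.25 ≤ 38.25, so it lies inside.
All remaining points lie in this disk, and no smaller disk contains both endpoints, so this is the minimum enclosing circle.
The points at distance exactly r from the centre are A, C — 2 points.

A, C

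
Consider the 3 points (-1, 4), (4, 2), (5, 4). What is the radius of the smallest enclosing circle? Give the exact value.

Call the three points A, B, C in the order given.
Side lengths²: AB² = 29, AC² = 36, BC² = 5.
Since AC² = 36 ≥ 29 + 5 = 34, the angle opposite AC is not acute, so the smallest enclosing circle has AC as diameter.
Centre = midpoint of AC = (2, 4), r² = 36/4 = 9.
r = √9 = 3.

3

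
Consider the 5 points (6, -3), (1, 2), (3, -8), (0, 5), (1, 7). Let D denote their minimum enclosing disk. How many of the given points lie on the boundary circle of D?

By Welzl's lemma the MEC is supported by two points (diametrically opposite) or three points (on a circumcircle).
The farthest pair is (3, -8)–(1, 7) with squared distance 229. The circle on this segment as diameter has centre (2, -0.5) and r² = 229/4 = 57.25.
Check (6, -3): distance² to centre = 22.25 ≤ 57.25, so it lies inside.
All remaining points lie in this disk, and no smaller disk contains both endpoints, so this is the minimum enclosing circle.
The points at distance exactly r from the centre are (3, -8), (1, 7) — 2 points.

2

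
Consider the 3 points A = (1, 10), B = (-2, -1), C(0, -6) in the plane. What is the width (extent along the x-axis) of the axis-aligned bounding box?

max x = 1, min x = -2, so width = 3.

3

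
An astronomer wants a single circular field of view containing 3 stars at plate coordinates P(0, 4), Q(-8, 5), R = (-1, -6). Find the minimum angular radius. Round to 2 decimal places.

6.52

Side lengths²: PQ² = 65, PR² = 101, QR² = 170.
Since QR² = 170 ≥ 101 + 65 = 166, the angle opposite QR is not acute, so the smallest enclosing circle has QR as diameter.
Centre = midpoint of QR = (-4.5, -0.5), r² = 170/4 = 42.5.
r = √(42.5) ≈ 6.52.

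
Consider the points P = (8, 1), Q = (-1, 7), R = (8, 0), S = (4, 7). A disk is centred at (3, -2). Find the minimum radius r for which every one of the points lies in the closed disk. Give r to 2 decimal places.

The required radius is the distance from (3, -2) to the farthest point.
Squared distances: 34, 97, 29, 82.
Maximum is 97, attained at Q.
r = √97 ≈ 9.85.

9.85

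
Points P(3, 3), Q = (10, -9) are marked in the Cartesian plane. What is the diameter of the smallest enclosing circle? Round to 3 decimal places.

The smallest circle enclosing two points has them as diameter endpoints.
Centre = midpoint = (6.5, -3); r² = |PQ|²/4 = 193/4 = 48.25.
Diameter = 2r = 2√(48.25) ≈ 13.892.

13.892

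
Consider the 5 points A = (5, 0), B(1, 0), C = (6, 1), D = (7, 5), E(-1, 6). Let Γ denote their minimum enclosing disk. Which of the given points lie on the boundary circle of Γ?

By Welzl's lemma the MEC is supported by two points (diametrically opposite) or three points (on a circumcircle).
The minimum enclosing circle is determined by three boundary points: A, D, E.
Their circumcentre is (39/14, 53/14) with r² = 1885/98.
The farthest remaining point C is at distance² 1773/98 ≤ 1885/98.
The points at distance exactly r from the centre are A, D, E — 3 points.

A, D, E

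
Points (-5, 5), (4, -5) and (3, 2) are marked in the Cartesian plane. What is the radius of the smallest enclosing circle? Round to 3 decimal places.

6.727

Call the three points A, B, C in the order given.
Side lengths²: AB² = 181, AC² = 73, BC² = 50.
Since AB² = 181 ≥ 73 + 50 = 123, the angle opposite AB is not acute, so the smallest enclosing circle has AB as diameter.
Centre = midpoint of AB = (-0.5, 0), r² = 181/4 = 45.25.
r = √(45.25) ≈ 6.727.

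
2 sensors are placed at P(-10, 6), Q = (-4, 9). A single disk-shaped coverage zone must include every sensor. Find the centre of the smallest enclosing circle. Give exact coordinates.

The smallest circle enclosing two points has them as diameter endpoints.
Centre = midpoint = (-7, 7.5); r² = |PQ|²/4 = 45/4 = 11.25.
Centre = (-7, 7.5).

(-7, 7.5)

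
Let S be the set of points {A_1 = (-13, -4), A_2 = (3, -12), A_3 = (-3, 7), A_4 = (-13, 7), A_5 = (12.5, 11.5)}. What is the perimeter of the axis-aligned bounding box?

Width = max x − min x = 12.5 − (-13) = 25.5.
Height = max y − min y = 11.5 − (-12) = 23.5.
Perimeter = 2(25.5 + 23.5) = 98.

98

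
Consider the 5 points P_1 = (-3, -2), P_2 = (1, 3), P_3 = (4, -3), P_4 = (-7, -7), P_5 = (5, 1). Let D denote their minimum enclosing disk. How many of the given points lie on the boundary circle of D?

2

The farthest pair is P_4–P_5 with squared distance 208. The circle on this segment as diameter has centre (-1, -3) and r² = 208/4 = 52.
Check P_1: distance² to centre = 5 ≤ 52, so it lies inside.
All remaining points lie in this disk, and no smaller disk contains both endpoints, so this is the minimum enclosing circle.
The points at distance exactly r from the centre are P_4, P_5 — 2 points.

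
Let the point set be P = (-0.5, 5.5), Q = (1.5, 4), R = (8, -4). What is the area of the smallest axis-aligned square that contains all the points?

The bounding box has width 8.5 and height 9.5.
An axis-aligned square enclosing the set must have side ≥ max(width, height).
So the minimum side is max(8.5, 9.5) = 9.5.
Area = 9.5² = 90.25.

90.25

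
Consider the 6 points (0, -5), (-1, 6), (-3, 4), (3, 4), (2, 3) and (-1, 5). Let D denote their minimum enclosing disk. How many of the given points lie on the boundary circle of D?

The minimum enclosing circle of a finite set is fixed by two of the points (as a diameter) or three (as a circumcircle).
The farthest pair is (0, -5)–(-1, 6) with squared distance 122. The circle on this segment as diameter has centre (-0.5, 0.5) and r² = 122/4 = 30.5.
Check (-3, 4): distance² to centre = 18.5 ≤ 30.5, so it lies inside.
All remaining points lie in this disk, and no smaller disk contains both endpoints, so this is the minimum enclosing circle.
The points at distance exactly r from the centre are (0, -5), (-1, 6) — 2 points.

2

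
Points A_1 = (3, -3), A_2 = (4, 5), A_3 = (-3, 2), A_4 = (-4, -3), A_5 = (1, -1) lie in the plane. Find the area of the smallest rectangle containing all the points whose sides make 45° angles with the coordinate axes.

88

In coordinates u = x + y, v = x − y the rectangle is axis-aligned; the map (x,y)→(u,v) scales areas by 2.
u-values: 0, 9, -1, -7, 0; range = 9 − (-7) = 16.
v-values: 6, -1, -5, -1, 2; range = 6 − (-5) = 11.
Area = (16 × 11) / 2 = 88.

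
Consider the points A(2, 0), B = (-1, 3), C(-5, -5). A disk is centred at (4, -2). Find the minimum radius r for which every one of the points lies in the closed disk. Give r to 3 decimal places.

The required radius is the distance from (4, -2) to the farthest point.
Squared distances: 8, 50, 90.
Maximum is 90, attained at C.
r = √90 ≈ 9.487.

9.487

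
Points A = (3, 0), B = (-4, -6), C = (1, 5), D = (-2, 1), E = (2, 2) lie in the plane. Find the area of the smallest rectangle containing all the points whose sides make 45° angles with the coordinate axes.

In coordinates u = x + y, v = x − y the rectangle is axis-aligned; the map (x,y)→(u,v) scales areas by 2.
u-values: 3, -10, 6, -1, 4; range = 6 − (-10) = 16.
v-values: 3, 2, -4, -3, 0; range = 3 − (-4) = 7.
Area = (16 × 7) / 2 = 56.

56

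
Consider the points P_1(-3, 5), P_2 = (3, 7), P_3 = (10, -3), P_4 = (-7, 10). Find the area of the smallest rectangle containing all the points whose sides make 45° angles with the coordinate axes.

120

In coordinates u = x + y, v = x − y the rectangle is axis-aligned; the map (x,y)→(u,v) scales areas by 2.
u-values: 2, 10, 7, 3; range = 10 − 2 = 8.
v-values: -8, -4, 13, -17; range = 13 − (-17) = 30.
Area = (8 × 30) / 2 = 120.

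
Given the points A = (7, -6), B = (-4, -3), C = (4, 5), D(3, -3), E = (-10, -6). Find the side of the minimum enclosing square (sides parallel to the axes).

17

The bounding box has width 17 and height 11.
An axis-aligned square enclosing the set must have side ≥ max(width, height).
So the minimum side is max(17, 11) = 17.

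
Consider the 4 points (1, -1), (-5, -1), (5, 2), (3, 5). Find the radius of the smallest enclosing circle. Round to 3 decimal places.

5.228

By Welzl's lemma the MEC is supported by two points (diametrically opposite) or three points (on a circumcircle).
The minimum enclosing circle is determined by three boundary points: (-5, -1), (5, 2), (3, 5).
Their circumcentre is (-1/12, 7/9) with r² = 35425/1296.
The farthest remaining point (1, -1) is at distance² 5617/1296 ≤ 35425/1296.
r = √(35425/1296) ≈ 5.228.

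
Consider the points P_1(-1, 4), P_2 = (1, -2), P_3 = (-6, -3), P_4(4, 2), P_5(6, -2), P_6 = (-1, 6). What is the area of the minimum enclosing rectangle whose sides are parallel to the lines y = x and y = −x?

112.5

In coordinates u = x + y, v = x − y the rectangle is axis-aligned; the map (x,y)→(u,v) scales areas by 2.
u-values: 3, -1, -9, 6, 4, 5; range = 6 − (-9) = 15.
v-values: -5, 3, -3, 2, 8, -7; range = 8 − (-7) = 15.
Area = (15 × 15) / 2 = 112.5.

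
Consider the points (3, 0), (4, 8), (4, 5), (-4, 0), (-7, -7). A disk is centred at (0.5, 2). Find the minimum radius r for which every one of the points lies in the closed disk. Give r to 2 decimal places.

11.72

The required radius is the distance from (0.5, 2) to the farthest point.
Squared distances: 10.25, 48.25, 21.25, 24.25, 137.25.
Maximum is 137.25, attained at (-7, -7).
r = √(137.25) ≈ 11.72.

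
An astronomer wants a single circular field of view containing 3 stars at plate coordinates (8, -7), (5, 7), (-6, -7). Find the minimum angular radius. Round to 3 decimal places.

9.104

Call the three points A, B, C in the order given.
Side lengths²: AB² = 205, AC² = 196, BC² = 317.
Since BC² = 317 < 205 + 196 = 401, the triangle is acute, so the smallest enclosing circle is the circumcircle.
Circumcentre = (1, -33/28), r² = 64985/784.
r = √(64985/784) ≈ 9.104.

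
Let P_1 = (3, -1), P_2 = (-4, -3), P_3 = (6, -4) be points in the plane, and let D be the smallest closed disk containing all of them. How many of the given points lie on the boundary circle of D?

2

Side lengths²: P_1P_2² = 53, P_1P_3² = 18, P_2P_3² = 101.
Since P_2P_3² = 101 ≥ 53 + 18 = 71, the angle opposite P_2P_3 is not acute, so the smallest enclosing circle has P_2P_3 as diameter.
Centre = midpoint of P_2P_3 = (1, -3.5), r² = 101/4 = 25.25.
The points at distance exactly r from the centre are P_2, P_3 — 2 points.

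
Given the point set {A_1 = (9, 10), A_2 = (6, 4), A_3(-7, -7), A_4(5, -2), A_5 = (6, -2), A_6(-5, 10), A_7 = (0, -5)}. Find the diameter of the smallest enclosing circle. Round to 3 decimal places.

23.345

The minimum enclosing circle of a finite set is fixed by two of the points (as a diameter) or three (as a circumcircle).
The farthest pair is A_1–A_3 with squared distance 545. The circle on this segment as diameter has centre (1, 1.5) and r² = 545/4 = 136.25.
Check A_2: distance² to centre = 31.25 ≤ 136.25, so it lies inside.
All remaining points lie in this disk, and no smaller disk contains both endpoints, so this is the minimum enclosing circle.
Diameter = 2r = 2√(136.25) ≈ 23.345.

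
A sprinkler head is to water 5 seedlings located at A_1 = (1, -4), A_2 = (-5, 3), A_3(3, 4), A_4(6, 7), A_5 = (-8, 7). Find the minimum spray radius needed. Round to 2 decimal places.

By Welzl's lemma the MEC is supported by two points (diametrically opposite) or three points (on a circumcircle).
The minimum enclosing circle is determined by three boundary points: A_1, A_4, A_5.
Their circumcentre is (-1, 39/11) with r² = 7373/121.
The farthest remaining point A_2 is at distance² 1972/121 ≤ 7373/121.
r = √(7373/121) ≈ 7.81.

7.81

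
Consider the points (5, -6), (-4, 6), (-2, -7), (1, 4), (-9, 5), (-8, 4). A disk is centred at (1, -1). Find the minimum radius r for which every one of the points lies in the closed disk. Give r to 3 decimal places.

11.662

The required radius is the distance from (1, -1) to the farthest point.
Squared distances: 41, 74, 45, 25, 136, 106.
Maximum is 136, attained at (-9, 5).
r = √136 ≈ 11.662.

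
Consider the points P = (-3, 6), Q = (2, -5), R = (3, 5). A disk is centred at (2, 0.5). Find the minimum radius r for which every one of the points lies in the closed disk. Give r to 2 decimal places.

7.43

The required radius is the distance from (2, 0.5) to the farthest point.
Squared distances: 55.25, 30.25, 21.25.
Maximum is 55.25, attained at P.
r = √(55.25) ≈ 7.43.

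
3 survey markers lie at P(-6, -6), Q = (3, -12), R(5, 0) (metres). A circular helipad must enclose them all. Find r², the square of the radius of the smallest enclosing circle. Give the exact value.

47.198125

Side lengths²: PQ² = 117, PR² = 157, QR² = 148.
Since PR² = 157 < 148 + 117 = 265, the triangle is acute, so the smallest enclosing circle is the circumcircle.
Circumcentre = (0.85, -5.475), r² = 47.198125.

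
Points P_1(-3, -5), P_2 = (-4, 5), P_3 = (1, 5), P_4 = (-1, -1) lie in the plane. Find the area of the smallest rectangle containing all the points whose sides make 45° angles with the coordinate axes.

In coordinates u = x + y, v = x − y the rectangle is axis-aligned; the map (x,y)→(u,v) scales areas by 2.
u-values: -8, 1, 6, -2; range = 6 − (-8) = 14.
v-values: 2, -9, -4, 0; range = 2 − (-9) = 11.
Area = (14 × 11) / 2 = 77.

77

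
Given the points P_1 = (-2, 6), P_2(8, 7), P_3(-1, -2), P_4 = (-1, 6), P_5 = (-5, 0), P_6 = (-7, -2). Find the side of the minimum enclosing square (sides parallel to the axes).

The bounding box has width 15 and height 9.
An axis-aligned square enclosing the set must have side ≥ max(width, height).
So the minimum side is max(15, 9) = 15.

15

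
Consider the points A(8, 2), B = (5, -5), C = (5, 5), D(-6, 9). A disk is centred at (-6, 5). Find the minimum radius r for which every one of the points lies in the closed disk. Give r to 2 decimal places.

The required radius is the distance from (-6, 5) to the farthest point.
Squared distances: 205, 221, 121, 16.
Maximum is 221, attained at B.
r = √221 ≈ 14.87.

14.87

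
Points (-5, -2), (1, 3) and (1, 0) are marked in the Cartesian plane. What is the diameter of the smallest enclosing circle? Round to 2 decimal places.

7.81

Call the three points A, B, C in the order given.
Side lengths²: AB² = 61, AC² = 40, BC² = 9.
Since AB² = 61 ≥ 40 + 9 = 49, the angle opposite AB is not acute, so the smallest enclosing circle has AB as diameter.
Centre = midpoint of AB = (-2, 0.5), r² = 61/4 = 15.25.
Diameter = 2r = 2√(15.25) ≈ 7.81.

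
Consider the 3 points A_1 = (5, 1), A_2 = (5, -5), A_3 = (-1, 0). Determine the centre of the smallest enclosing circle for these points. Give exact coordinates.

(29/12, -2)

Side lengths²: A_1A_2² = 36, A_1A_3² = 37, A_2A_3² = 61.
Since A_2A_3² = 61 < 37 + 36 = 73, the triangle is acute, so the smallest enclosing circle is the circumcircle.
Circumcentre = (29/12, -2), r² = 2257/144.
Centre = (29/12, -2).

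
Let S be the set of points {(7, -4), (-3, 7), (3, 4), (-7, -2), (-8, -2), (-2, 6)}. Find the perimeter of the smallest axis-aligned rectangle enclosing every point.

52

Width = max x − min x = 7 − (-8) = 15.
Height = max y − min y = 7 − (-4) = 11.
Perimeter = 2(15 + 11) = 52.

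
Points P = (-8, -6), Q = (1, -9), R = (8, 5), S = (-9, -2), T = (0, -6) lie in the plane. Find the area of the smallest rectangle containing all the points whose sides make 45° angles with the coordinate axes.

229.5

In coordinates u = x + y, v = x − y the rectangle is axis-aligned; the map (x,y)→(u,v) scales areas by 2.
u-values: -14, -8, 13, -11, -6; range = 13 − (-14) = 27.
v-values: -2, 10, 3, -7, 6; range = 10 − (-7) = 17.
Area = (27 × 17) / 2 = 229.5.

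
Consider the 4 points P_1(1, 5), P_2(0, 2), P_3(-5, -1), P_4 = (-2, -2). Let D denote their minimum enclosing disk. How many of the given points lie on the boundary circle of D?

2

A smallest enclosing disk is always determined by at most three of the input points on its boundary.
The farthest pair is P_1–P_3 with squared distance 72. The circle on this segment as diameter has centre (-2, 2) and r² = 72/4 = 18.
Check P_2: distance² to centre = 4 ≤ 18, so it lies inside.
All remaining points lie in this disk, and no smaller disk contains both endpoints, so this is the minimum enclosing circle.
The points at distance exactly r from the centre are P_1, P_3 — 2 points.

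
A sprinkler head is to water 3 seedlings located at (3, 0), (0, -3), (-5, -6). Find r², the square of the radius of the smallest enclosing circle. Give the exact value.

25

Call the three points A, B, C in the order given.
Side lengths²: AB² = 18, AC² = 100, BC² = 34.
Since AC² = 100 ≥ 34 + 18 = 52, the angle opposite AC is not acute, so the smallest enclosing circle has AC as diameter.
Centre = midpoint of AC = (-1, -3), r² = 100/4 = 25.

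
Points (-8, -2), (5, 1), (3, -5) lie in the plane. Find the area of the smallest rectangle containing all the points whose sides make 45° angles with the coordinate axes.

112

In coordinates u = x + y, v = x − y the rectangle is axis-aligned; the map (x,y)→(u,v) scales areas by 2.
u-values: -10, 6, -2; range = 6 − (-10) = 16.
v-values: -6, 4, 8; range = 8 − (-6) = 14.
Area = (16 × 14) / 2 = 112.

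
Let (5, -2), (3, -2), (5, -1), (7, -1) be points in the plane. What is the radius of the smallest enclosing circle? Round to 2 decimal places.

A smallest enclosing disk is always determined by at most three of the input points on its boundary.
The farthest pair is (3, -2)–(7, -1) with squared distance 17. The circle on this segment as diameter has centre (5, -1.5) and r² = 17/4 = 4.25.
Check (5, -2): distance² to centre = 0.25 ≤ 4.25, so it lies inside.
All remaining points lie in this disk, and no smaller disk contains both endpoints, so this is the minimum enclosing circle.
r = √(4.25) ≈ 2.06.

2.06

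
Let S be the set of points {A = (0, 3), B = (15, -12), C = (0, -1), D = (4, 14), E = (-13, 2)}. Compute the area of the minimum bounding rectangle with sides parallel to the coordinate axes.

x ranges over [-13, 15], width 28.
y ranges over [-12, 14], height 26.
Area = 28 × 26 = 728.

728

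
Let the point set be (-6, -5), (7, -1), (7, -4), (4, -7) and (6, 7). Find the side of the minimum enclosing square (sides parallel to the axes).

14

The bounding box has width 13 and height 14.
An axis-aligned square enclosing the set must have side ≥ max(width, height).
So the minimum side is max(13, 14) = 14.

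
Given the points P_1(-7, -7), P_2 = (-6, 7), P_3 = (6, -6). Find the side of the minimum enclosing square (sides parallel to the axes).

14

The bounding box has width 13 and height 14.
An axis-aligned square enclosing the set must have side ≥ max(width, height).
So the minimum side is max(13, 14) = 14.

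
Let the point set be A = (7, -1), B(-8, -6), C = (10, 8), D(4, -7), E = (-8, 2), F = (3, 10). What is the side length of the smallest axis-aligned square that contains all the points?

18

The bounding box has width 18 and height 17.
An axis-aligned square enclosing the set must have side ≥ max(width, height).
So the minimum side is max(18, 17) = 18.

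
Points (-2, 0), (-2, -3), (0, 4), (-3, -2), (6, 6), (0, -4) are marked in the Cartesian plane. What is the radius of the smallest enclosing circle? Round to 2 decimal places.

By Welzl's lemma the MEC is supported by two points (diametrically opposite) or three points (on a circumcircle).
The minimum enclosing circle is determined by three boundary points: (-2, -3), (-3, -2), (6, 6).
Their circumcentre is (59/34, 59/34) with r² = 21025/578.
The farthest remaining point (0, -4) is at distance² 20753/578 ≤ 21025/578.
r = √(21025/578) ≈ 6.03.

6.03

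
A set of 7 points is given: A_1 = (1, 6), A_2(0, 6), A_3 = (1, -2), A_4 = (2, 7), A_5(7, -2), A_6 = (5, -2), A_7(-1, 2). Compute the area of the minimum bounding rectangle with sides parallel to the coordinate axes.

x ranges over [-1, 7], width 8.
y ranges over [-2, 7], height 9.
Area = 8 × 9 = 72.

72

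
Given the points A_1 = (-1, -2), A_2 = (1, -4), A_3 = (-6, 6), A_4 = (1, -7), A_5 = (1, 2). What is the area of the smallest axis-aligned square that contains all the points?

169

The bounding box has width 7 and height 13.
An axis-aligned square enclosing the set must have side ≥ max(width, height).
So the minimum side is max(7, 13) = 13.
Area = 13² = 169.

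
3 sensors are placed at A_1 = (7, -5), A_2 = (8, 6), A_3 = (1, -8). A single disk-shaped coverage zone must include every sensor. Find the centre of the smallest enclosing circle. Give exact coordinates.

Side lengths²: A_1A_2² = 122, A_1A_3² = 45, A_2A_3² = 245.
Since A_2A_3² = 245 ≥ 122 + 45 = 167, the angle opposite A_2A_3 is not acute, so the smallest enclosing circle has A_2A_3 as diameter.
Centre = midpoint of A_2A_3 = (4.5, -1), r² = 245/4 = 61.25.
Centre = (4.5, -1).

(4.5, -1)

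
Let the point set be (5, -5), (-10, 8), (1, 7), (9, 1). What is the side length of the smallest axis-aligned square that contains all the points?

19

The bounding box has width 19 and height 13.
An axis-aligned square enclosing the set must have side ≥ max(width, height).
So the minimum side is max(19, 13) = 19.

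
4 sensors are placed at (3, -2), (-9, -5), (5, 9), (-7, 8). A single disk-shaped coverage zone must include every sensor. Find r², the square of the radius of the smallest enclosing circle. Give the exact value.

98

The farthest pair is (-9, -5)–(5, 9) with squared distance 392. The circle on this segment as diameter has centre (-2, 2) and r² = 392/4 = 98.
Check (3, -2): distance² to centre = 41 ≤ 98, so it lies inside.
All remaining points lie in this disk, and no smaller disk contains both endpoints, so this is the minimum enclosing circle.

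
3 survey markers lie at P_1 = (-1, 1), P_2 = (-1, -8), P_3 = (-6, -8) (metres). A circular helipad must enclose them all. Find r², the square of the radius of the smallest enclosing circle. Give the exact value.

26.5

Side lengths²: P_1P_2² = 81, P_1P_3² = 106, P_2P_3² = 25.
Since P_1P_3² = 106 ≥ 81 + 25 = 106, the angle opposite P_1P_3 is not acute, so the smallest enclosing circle has P_1P_3 as diameter.
Centre = midpoint of P_1P_3 = (-3.5, -3.5), r² = 106/4 = 26.5.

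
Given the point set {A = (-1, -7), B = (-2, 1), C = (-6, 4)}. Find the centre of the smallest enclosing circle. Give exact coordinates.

Side lengths²: AB² = 65, AC² = 146, BC² = 25.
Since AC² = 146 ≥ 65 + 25 = 90, the angle opposite AC is not acute, so the smallest enclosing circle has AC as diameter.
Centre = midpoint of AC = (-3.5, -1.5), r² = 146/4 = 36.5.
Centre = (-3.5, -1.5).

(-3.5, -1.5)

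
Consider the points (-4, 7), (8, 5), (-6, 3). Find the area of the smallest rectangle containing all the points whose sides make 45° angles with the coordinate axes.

112

In coordinates u = x + y, v = x − y the rectangle is axis-aligned; the map (x,y)→(u,v) scales areas by 2.
u-values: 3, 13, -3; range = 13 − (-3) = 16.
v-values: -11, 3, -9; range = 3 − (-11) = 14.
Area = (16 × 14) / 2 = 112.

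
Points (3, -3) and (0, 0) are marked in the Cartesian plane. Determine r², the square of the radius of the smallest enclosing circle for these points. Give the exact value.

4.5

The smallest circle enclosing two points has them as diameter endpoints.
Centre = midpoint = (1.5, -1.5); r² = |(3, -3)−(0, 0)|²/4 = 18/4 = 4.5.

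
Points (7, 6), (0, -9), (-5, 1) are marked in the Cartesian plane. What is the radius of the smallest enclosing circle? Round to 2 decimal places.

8.30

Call the three points A, B, C in the order given.
Side lengths²: AB² = 274, AC² = 169, BC² = 125.
Since AB² = 274 < 169 + 125 = 294, the triangle is acute, so the smallest enclosing circle is the circumcircle.
Circumcentre = (173/58, -73/58), r² = 115765/1682.
r = √(115765/1682) ≈ 8.30.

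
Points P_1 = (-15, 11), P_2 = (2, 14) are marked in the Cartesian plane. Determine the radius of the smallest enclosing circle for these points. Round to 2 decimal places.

8.63

The smallest circle enclosing two points has them as diameter endpoints.
Centre = midpoint = (-6.5, 12.5); r² = |P_1P_2|²/4 = 298/4 = 74.5.
r = √(74.5) ≈ 8.63.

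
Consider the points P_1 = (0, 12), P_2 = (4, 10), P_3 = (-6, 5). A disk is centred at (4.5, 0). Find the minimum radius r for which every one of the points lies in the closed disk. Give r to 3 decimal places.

12.816

The required radius is the distance from (4.5, 0) to the farthest point.
Squared distances: 164.25, 100.25, 135.25.
Maximum is 164.25, attained at P_1.
r = √(164.25) ≈ 12.816.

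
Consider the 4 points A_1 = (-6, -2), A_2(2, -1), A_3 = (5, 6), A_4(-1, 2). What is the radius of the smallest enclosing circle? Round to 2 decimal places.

6.80

By Welzl's lemma the MEC is supported by two points (diametrically opposite) or three points (on a circumcircle).
The farthest pair is A_1–A_3 with squared distance 185. The circle on this segment as diameter has centre (-0.5, 2) and r² = 185/4 = 46.25.
Check A_2: distance² to centre = 15.25 ≤ 46.25, so it lies inside.
All remaining points lie in this disk, and no smaller disk contains both endpoints, so this is the minimum enclosing circle.
r = √(46.25) ≈ 6.80.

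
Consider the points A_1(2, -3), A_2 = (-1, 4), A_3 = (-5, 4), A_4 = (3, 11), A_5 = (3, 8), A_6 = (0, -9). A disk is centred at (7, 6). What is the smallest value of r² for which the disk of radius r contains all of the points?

274

The required radius is the distance from (7, 6) to the farthest point.
Squared distances: 106, 68, 148, 41, 20, 274.
Maximum is 274, attained at A_6.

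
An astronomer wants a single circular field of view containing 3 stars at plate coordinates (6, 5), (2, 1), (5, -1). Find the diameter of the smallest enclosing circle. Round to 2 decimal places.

Call the three points A, B, C in the order given.
Side lengths²: AB² = 32, AC² = 37, BC² = 13.
Since AC² = 37 < 32 + 13 = 45, the triangle is acute, so the smallest enclosing circle is the circumcircle.
Circumcentre = (4.9, 2.1), r² = 9.62.
Diameter = 2r = 2√(9.62) ≈ 6.20.

6.20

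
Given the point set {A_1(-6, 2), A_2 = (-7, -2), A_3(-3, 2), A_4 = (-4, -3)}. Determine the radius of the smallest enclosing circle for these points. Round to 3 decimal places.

A smallest enclosing disk is always determined by at most three of the input points on its boundary.
The minimum enclosing circle is determined by three boundary points: A_2, A_3, A_4.
Their circumcentre is (-4.75, -0.25) with r² = 8.125.
The farthest remaining point A_1 is at distance² 6.625 ≤ 8.125.
r = √(8.125) ≈ 2.850.

2.850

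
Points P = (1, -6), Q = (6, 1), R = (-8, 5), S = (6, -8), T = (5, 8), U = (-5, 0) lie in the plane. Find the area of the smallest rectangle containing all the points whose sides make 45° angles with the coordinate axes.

243

In coordinates u = x + y, v = x − y the rectangle is axis-aligned; the map (x,y)→(u,v) scales areas by 2.
u-values: -5, 7, -3, -2, 13, -5; range = 13 − (-5) = 18.
v-values: 7, 5, -13, 14, -3, -5; range = 14 − (-13) = 27.
Area = (18 × 27) / 2 = 243.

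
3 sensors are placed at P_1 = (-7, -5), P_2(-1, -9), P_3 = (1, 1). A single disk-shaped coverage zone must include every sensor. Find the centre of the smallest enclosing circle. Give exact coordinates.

Side lengths²: P_1P_2² = 52, P_1P_3² = 100, P_2P_3² = 104.
Since P_2P_3² = 104 < 100 + 52 = 152, the triangle is acute, so the smallest enclosing circle is the circumcircle.
Circumcentre = (-30/17, -62/17), r² = 8450/289.
Centre = (-30/17, -62/17).

(-30/17, -62/17)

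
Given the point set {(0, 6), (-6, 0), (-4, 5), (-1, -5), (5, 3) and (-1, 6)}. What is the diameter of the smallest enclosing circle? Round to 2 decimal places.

By Welzl's lemma the MEC is supported by two points (diametrically opposite) or three points (on a circumcircle).
The minimum enclosing circle is determined by three boundary points: (-6, 0), (-1, -5), (5, 3).
Their circumcentre is (-2/7, 5/7) with r² = 1625/49.
The farthest remaining point (-4, 5) is at distance² 1576/49 ≤ 1625/49.
Diameter = 2r = 2√(1625/49) ≈ 11.52.

11.52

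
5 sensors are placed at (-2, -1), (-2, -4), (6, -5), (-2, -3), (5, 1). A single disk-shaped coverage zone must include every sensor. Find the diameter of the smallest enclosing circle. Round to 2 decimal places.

9.00

By Welzl's lemma the MEC is supported by two points (diametrically opposite) or three points (on a circumcircle).
The minimum enclosing circle is determined by three boundary points: (-2, -1), (6, -5), (5, 1).
Their circumcentre is (49/22, -28/11) with r² = 9805/484.
The farthest remaining point (-2, -4) is at distance² 9673/484 ≤ 9805/484.
Diameter = 2r = 2√(9805/484) ≈ 9.00.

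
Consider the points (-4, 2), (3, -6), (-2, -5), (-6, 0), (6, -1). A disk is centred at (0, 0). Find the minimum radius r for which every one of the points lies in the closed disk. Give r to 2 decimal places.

6.71

The required radius is the distance from (0, 0) to the farthest point.
Squared distances: 20, 45, 29, 36, 37.
Maximum is 45, attained at (3, -6).
r = √45 ≈ 6.71.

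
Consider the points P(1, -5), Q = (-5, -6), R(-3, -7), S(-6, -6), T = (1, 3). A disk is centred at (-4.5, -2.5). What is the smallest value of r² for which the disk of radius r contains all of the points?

The required radius is the distance from (-4.5, -2.5) to the farthest point.
Squared distances: 36.5, 12.5, 22.5, 14.5, 60.5.
Maximum is 60.5, attained at T.

60.5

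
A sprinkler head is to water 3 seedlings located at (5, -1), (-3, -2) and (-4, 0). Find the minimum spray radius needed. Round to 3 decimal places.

Call the three points A, B, C in the order given.
Side lengths²: AB² = 65, AC² = 82, BC² = 5.
Since AC² = 82 ≥ 65 + 5 = 70, the angle opposite AC is not acute, so the smallest enclosing circle has AC as diameter.
Centre = midpoint of AC = (0.5, -0.5), r² = 82/4 = 20.5.
r = √(20.5) ≈ 4.528.

4.528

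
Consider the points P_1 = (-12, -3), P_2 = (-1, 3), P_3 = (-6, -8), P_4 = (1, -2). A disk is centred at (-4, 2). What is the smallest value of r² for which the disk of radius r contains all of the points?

The required radius is the distance from (-4, 2) to the farthest point.
Squared distances: 89, 10, 104, 41.
Maximum is 104, attained at P_3.

104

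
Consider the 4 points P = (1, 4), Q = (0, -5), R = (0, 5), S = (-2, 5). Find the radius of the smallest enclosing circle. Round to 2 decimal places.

By Welzl's lemma the MEC is supported by two points (diametrically opposite) or three points (on a circumcircle).
The farthest pair is Q–S with squared distance 104. The circle on this segment as diameter has centre (-1, 0) and r² = 104/4 = 26.
Check P: distance² to centre = 20 ≤ 26, so it lies inside.
All remaining points lie in this disk, and no smaller disk contains both endpoints, so this is the minimum enclosing circle.
r = √26 ≈ 5.10.

5.10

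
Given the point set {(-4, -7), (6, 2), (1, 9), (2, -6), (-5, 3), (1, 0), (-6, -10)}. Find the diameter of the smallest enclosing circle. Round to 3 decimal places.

The minimum enclosing circle of a finite set is fixed by two of the points (as a diameter) or three (as a circumcircle).
The farthest pair is (1, 9)–(-6, -10) with squared distance 410. The circle on this segment as diameter has centre (-2.5, -0.5) and r² = 410/4 = 102.5.
Check (-4, -7): distance² to centre = 44.5 ≤ 102.5, so it lies inside.
All remaining points lie in this disk, and no smaller disk contains both endpoints, so this is the minimum enclosing circle.
Diameter = 2r = 2√(102.5) ≈ 20.248.

20.248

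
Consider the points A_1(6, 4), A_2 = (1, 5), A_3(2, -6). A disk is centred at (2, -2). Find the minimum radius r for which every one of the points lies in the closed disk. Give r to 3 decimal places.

The required radius is the distance from (2, -2) to the farthest point.
Squared distances: 52, 50, 16.
Maximum is 52, attained at A_1.
r = √52 ≈ 7.211.

7.211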